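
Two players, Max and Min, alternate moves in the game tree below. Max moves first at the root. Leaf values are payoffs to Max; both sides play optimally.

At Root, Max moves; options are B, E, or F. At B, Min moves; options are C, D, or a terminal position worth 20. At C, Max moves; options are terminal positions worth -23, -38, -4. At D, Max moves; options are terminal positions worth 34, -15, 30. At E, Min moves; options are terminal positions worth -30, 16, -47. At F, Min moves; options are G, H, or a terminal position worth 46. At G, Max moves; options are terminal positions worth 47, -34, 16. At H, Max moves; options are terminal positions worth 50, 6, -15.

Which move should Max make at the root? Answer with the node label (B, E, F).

F

C (Max): max(-23, -38, -4) = -4
D (Max): max(34, -15, 30) = 34
B (Min): min(-4, 34, 20) = -4
E (Min): min(-30, 16, -47) = -47
G (Max): max(47, -34, 16) = 47
H (Max): max(50, 6, -15) = 50
F (Min): min(47, 50, 46) = 46
Root (Max): max(-4, -47, 46) = 46
Max picks the child with the highest value: F (value 46).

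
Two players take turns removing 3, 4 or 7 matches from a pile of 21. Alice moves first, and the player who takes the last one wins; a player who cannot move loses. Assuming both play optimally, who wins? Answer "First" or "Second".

Second

i:   0  1  2  3  4  5  6  7  8  9 10 11 12 13 14 15 16 17 18 19 20 21
     L  L  L  W  W  W  W  W  W  W  L  L  L  W  W  W  W  W  W  W  L  L
Position 21 is L, so the second player wins.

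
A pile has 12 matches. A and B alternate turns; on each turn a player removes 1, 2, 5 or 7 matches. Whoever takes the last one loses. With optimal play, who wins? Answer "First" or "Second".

First

W/L table (W = player to move can force a win):
i:   0  1  2  3  4  5  6  7  8  9 10 11 12
     W  L  W  W  L  W  W  L  W  W  L  W  W
Position 12 is W, so the first player wins.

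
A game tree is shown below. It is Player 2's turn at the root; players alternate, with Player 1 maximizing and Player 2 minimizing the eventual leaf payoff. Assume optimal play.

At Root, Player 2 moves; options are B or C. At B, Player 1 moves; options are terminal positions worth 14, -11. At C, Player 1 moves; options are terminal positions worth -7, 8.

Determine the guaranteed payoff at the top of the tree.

B (Player 1): max(14, -11) = 14
C (Player 1): max(-7, 8) = 8
Root (Player 2): min(14, 8) = 8

8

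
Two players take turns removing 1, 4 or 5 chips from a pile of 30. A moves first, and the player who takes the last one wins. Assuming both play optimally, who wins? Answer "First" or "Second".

Positions where the player to move wins (W) vs loses (L):
i:   0  1  2  3  4  5  6  7  8  9 10 11 12 13 14 15 16 17 18 19 20 21 22 23 24 25 26 27 28 29 30
     L  W  L  W  W  W  W  W  L  W  L  W  W  W  W  W  L  W  L  W  W  W  W  W  L  W  L  W  W  W  W
Position 30 is W, so the first player wins.

First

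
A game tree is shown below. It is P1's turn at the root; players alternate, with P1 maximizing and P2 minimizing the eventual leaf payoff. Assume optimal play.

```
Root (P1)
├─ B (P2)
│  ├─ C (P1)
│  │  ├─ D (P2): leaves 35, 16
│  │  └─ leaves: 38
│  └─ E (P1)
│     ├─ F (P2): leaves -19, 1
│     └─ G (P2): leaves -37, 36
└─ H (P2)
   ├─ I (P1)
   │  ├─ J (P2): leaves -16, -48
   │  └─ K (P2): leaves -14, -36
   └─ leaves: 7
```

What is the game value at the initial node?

-19

D (P2): min(35, 16) = 16
C (P1): max(16, 38) = 38
F (P2): min(-19, 1) = -19
G (P2): min(-37, 36) = -37
E (P1): max(-19, -37) = -19
B (P2): min(38, -19) = -19
J (P2): min(-16, -48) = -48
K (P2): min(-14, -36) = -36
I (P1): max(-48, -36) = -36
H (P2): min(-36, 7) = -36
Root (P1): max(-19, -36) = -19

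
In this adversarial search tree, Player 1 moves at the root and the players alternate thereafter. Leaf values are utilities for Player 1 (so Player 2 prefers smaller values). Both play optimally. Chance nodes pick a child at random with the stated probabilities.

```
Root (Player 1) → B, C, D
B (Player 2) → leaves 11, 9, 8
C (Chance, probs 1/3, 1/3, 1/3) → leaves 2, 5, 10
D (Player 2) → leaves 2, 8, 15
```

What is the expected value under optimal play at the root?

8

B (Player 2): min(11, 9, 8) = 8
C (Chance): 1/3·2 + 1/3·5 + 1/3·10 = 5.67
D (Player 2): min(2, 8, 15) = 2
Root (Player 1): max(8, 5.67, 2) = 8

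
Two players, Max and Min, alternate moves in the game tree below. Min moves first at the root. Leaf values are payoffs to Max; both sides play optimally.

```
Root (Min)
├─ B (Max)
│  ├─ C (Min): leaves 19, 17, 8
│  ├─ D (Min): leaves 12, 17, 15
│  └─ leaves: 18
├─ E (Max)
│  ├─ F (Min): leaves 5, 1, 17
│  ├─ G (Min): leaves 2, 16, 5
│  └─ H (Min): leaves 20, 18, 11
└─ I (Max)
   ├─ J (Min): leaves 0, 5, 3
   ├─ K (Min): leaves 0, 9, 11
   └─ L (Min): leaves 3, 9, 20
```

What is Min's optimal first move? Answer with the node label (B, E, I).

I

C (Min): min(19, 17, 8) = 8
D (Min): min(12, 17, 15) = 12
B (Max): max(8, 12, 18) = 18
F (Min): min(5, 1, 17) = 1
G (Min): min(2, 16, 5) = 2
H (Min): min(20, 18, 11) = 11
E (Max): max(1, 2, 11) = 11
J (Min): min(0, 5, 3) = 0
K (Min): min(0, 9, 11) = 0
L (Min): min(3, 9, 20) = 3
I (Max): max(0, 0, 3) = 3
Root (Min): min(18, 11, 3) = 3
Min picks the child with the lowest value: I (value 3).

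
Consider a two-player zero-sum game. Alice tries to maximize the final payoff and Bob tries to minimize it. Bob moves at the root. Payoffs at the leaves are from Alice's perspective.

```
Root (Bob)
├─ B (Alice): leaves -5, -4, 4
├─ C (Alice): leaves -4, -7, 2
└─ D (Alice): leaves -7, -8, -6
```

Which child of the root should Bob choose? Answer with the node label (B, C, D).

B (Alice): max(-5, -4, 4) = 4
C (Alice): max(-4, -7, 2) = 2
D (Alice): max(-7, -8, -6) = -6
Root (Bob): min(4, 2, -6) = -6
Bob picks the child with the lowest value: D (value -6).

D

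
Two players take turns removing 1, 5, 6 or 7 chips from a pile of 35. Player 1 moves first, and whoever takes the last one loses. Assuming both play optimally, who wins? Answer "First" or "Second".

First

i:   0  1  2  3  4  5  6  7  8  9 10 11 12 13 14 15 16 17 18 19 20 21 22 23 24 25 26 27 28 29 30 31 32 33 34 35
     W  L  W  L  W  L  W  W  W  W  W  W  W  L  W  L  W  L  W  W  W  W  W  W  W  L  W  L  W  L  W  W  W  W  W  W
Position 35 is W, so the first player wins.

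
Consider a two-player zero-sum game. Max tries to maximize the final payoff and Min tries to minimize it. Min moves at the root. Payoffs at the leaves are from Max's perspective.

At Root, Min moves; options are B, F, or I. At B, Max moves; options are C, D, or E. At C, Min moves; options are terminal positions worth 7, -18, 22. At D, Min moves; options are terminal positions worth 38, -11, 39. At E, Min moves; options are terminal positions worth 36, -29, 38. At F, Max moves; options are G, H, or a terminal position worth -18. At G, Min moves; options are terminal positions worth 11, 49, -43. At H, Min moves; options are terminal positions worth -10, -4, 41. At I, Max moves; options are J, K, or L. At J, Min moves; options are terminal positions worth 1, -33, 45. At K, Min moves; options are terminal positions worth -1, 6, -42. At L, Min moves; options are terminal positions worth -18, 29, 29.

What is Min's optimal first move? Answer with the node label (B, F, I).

C (Min): min(7, -18, 22) = -18
D (Min): min(38, -11, 39) = -11
E (Min): min(36, -29, 38) = -29
B (Max): max(-18, -11, -29) = -11
G (Min): min(11, 49, -43) = -43
H (Min): min(-10, -4, 41) = -10
F (Max): max(-43, -10, -18) = -10
J (Min): min(1, -33, 45) = -33
K (Min): min(-1, 6, -42) = -42
L (Min): min(-18, 29, 29) = -18
I (Max): max(-33, -42, -18) = -18
Root (Min): min(-11, -10, -18) = -18
Min picks the child with the lowest value: I (value -18).

I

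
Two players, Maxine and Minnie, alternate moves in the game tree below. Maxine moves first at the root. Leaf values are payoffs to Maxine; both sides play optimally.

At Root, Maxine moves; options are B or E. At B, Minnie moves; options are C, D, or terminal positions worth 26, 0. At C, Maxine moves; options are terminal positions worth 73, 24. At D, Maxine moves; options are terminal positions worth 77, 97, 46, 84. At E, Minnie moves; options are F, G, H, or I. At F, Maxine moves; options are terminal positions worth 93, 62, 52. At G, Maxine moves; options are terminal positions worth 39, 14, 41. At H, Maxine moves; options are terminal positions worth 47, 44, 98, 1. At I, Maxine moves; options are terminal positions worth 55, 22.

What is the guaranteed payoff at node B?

C: max(73, 24) = 73
D: max(77, 97, 46, 84) = 97
B: min(73, 97, 26, 0) = 0

0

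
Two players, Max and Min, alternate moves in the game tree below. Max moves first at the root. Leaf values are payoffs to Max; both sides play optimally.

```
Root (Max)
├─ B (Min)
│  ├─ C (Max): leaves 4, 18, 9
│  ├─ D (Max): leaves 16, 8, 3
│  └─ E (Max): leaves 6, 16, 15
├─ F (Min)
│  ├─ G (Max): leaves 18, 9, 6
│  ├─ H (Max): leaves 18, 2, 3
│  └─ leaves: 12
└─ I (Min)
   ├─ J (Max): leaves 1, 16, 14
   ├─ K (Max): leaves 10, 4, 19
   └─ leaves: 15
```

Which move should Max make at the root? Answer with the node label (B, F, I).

B

C (Max): max(4, 18, 9) = 18
D (Max): max(16, 8, 3) = 16
E (Max): max(6, 16, 15) = 16
B (Min): min(18, 16, 16) = 16
G (Max): max(18, 9, 6) = 18
H (Max): max(18, 2, 3) = 18
F (Min): min(18, 18, 12) = 12
J (Max): max(1, 16, 14) = 16
K (Max): max(10, 4, 19) = 19
I (Min): min(16, 19, 15) = 15
Root (Max): max(16, 12, 15) = 16
Max picks the child with the highest value: B (value 16).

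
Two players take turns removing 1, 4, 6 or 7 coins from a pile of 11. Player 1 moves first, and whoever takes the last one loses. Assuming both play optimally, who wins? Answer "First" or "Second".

Positions where the player to move wins (W) vs loses (L):
i:   0  1  2  3  4  5  6  7  8  9 10 11
     W  L  W  L  W  W  L  W  W  W  W  L
Position 11 is L, so the second player wins.

Second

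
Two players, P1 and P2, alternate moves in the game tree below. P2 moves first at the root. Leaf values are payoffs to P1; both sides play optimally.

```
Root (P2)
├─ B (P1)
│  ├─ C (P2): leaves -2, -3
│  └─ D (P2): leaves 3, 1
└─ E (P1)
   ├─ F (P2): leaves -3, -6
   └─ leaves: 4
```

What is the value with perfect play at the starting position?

1

C (P2): min(-2, -3) = -3
D (P2): min(3, 1) = 1
B (P1): max(-3, 1) = 1
F (P2): min(-3, -6) = -6
E (P1): max(-6, 4) = 4
Root (P2): min(1, 4) = 1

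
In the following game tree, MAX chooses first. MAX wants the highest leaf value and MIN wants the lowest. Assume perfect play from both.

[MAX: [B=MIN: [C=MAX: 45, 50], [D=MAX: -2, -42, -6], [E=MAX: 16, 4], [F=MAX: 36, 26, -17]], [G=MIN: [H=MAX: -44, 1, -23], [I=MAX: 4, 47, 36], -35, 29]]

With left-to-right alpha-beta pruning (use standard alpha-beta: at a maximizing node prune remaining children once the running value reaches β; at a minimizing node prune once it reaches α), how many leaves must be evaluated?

12

C [α=-∞,β=+∞]: v=50
D [α=-∞,β=50]: v=-2
E [α=-∞,β=-2]: v=16 after child 1 ≥ β → β-cutoff, skip 1
F [α=-∞,β=-2]: v=36 after child 1 ≥ β → β-cutoff, skip 2
B [α=-∞,β=+∞]: v=-2
H [α=-2,β=+∞]: v=1
I [α=-2,β=1]: v=4 after child 1 ≥ β → β-cutoff, skip 2
G [α=-2,β=+∞]: v=-35 after child 3 ≤ α → α-cutoff, skip 1
Root [α=-∞,β=+∞]: v=-2
Leaves evaluated: 12 of 18.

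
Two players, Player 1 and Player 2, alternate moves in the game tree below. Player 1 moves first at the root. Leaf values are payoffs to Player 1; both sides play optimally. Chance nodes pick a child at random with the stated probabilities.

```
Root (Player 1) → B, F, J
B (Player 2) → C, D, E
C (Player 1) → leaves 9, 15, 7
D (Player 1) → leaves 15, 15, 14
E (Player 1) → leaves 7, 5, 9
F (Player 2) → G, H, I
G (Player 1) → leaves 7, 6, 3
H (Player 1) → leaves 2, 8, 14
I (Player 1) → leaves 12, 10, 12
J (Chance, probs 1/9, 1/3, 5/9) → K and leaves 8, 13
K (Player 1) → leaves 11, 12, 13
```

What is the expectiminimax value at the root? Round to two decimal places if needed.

11.33

C (Player 1): max(9, 15, 7) = 15
D (Player 1): max(15, 15, 14) = 15
E (Player 1): max(7, 5, 9) = 9
B (Player 2): min(15, 15, 9) = 9
G (Player 1): max(7, 6, 3) = 7
H (Player 1): max(2, 8, 14) = 14
I (Player 1): max(12, 10, 12) = 12
F (Player 2): min(7, 14, 12) = 7
K (Player 1): max(11, 12, 13) = 13
J (Chance): 1/9·13 + 1/3·8 + 5/9·13 = 11.33
Root (Player 1): max(9, 7, 11.33) = 11.33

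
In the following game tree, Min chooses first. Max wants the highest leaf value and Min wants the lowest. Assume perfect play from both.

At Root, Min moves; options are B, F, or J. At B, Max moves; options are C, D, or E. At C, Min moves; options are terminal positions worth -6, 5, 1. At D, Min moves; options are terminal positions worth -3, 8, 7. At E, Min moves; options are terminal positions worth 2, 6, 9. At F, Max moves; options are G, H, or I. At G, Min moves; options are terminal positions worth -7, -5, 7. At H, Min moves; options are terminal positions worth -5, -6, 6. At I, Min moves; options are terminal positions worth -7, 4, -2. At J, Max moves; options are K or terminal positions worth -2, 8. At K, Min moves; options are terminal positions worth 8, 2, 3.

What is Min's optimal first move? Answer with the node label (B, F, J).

F

C (Min): min(-6, 5, 1) = -6
D (Min): min(-3, 8, 7) = -3
E (Min): min(2, 6, 9) = 2
B (Max): max(-6, -3, 2) = 2
G (Min): min(-7, -5, 7) = -7
H (Min): min(-5, -6, 6) = -6
I (Min): min(-7, 4, -2) = -7
F (Max): max(-7, -6, -7) = -6
K (Min): min(8, 2, 3) = 2
J (Max): max(2, -2, 8) = 8
Root (Min): min(2, -6, 8) = -6
Min picks the child with the lowest value: F (value -6).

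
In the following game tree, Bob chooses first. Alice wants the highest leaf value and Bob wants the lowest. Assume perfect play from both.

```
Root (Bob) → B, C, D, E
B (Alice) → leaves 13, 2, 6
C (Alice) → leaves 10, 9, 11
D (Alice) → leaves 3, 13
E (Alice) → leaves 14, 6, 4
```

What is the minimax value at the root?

11

B (Alice): max(13, 2, 6) = 13
C (Alice): max(10, 9, 11) = 11
D (Alice): max(3, 13) = 13
E (Alice): max(14, 6, 4) = 14
Root (Bob): min(13, 11, 13, 14) = 11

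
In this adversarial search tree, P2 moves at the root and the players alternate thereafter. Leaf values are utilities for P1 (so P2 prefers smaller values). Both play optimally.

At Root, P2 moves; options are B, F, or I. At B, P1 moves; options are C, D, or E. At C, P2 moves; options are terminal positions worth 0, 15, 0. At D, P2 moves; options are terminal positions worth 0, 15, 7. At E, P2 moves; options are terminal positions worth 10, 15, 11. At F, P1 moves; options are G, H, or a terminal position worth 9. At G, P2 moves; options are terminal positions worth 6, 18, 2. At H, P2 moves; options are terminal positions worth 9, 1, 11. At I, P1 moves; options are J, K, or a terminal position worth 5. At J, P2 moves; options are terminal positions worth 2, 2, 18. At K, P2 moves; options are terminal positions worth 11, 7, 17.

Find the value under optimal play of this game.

7

C (P2): min(0, 15, 0) = 0
D (P2): min(0, 15, 7) = 0
E (P2): min(10, 15, 11) = 10
B (P1): max(0, 0, 10) = 10
G (P2): min(6, 18, 2) = 2
H (P2): min(9, 1, 11) = 1
F (P1): max(2, 1, 9) = 9
J (P2): min(2, 2, 18) = 2
K (P2): min(11, 7, 17) = 7
I (P1): max(2, 7, 5) = 7
Root (P2): min(10, 9, 7) = 7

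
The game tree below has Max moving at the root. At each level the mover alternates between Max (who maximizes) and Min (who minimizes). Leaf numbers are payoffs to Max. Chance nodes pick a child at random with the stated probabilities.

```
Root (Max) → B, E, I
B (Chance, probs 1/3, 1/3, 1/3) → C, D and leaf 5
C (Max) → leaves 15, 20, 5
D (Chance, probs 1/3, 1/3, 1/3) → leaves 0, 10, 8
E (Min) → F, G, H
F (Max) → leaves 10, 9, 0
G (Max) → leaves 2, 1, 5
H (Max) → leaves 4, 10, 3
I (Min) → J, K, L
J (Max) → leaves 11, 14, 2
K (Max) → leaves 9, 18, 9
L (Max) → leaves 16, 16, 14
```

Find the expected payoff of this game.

14

C (Max): max(15, 20, 5) = 20
D (Chance): 1/3·0 + 1/3·10 + 1/3·8 = 6
B (Chance): 1/3·20 + 1/3·6 + 1/3·5 = 10.33
F (Max): max(10, 9, 0) = 10
G (Max): max(2, 1, 5) = 5
H (Max): max(4, 10, 3) = 10
E (Min): min(10, 5, 10) = 5
J (Max): max(11, 14, 2) = 14
K (Max): max(9, 18, 9) = 18
L (Max): max(16, 16, 14) = 16
I (Min): min(14, 18, 16) = 14
Root (Max): max(10.33, 5, 14) = 14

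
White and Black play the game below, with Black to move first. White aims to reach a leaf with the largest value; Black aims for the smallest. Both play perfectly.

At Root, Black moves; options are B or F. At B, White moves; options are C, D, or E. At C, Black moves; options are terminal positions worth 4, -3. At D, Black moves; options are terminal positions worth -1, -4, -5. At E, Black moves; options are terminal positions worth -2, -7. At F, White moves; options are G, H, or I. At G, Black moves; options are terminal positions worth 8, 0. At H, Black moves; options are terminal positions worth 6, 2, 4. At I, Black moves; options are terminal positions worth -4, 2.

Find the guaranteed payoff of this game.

C (Black): min(4, -3) = -3
D (Black): min(-1, -4, -5) = -5
E (Black): min(-2, -7) = -7
B (White): max(-3, -5, -7) = -3
G (Black): min(8, 0) = 0
H (Black): min(6, 2, 4) = 2
I (Black): min(-4, 2) = -4
F (White): max(0, 2, -4) = 2
Root (Black): min(-3, 2) = -3

-3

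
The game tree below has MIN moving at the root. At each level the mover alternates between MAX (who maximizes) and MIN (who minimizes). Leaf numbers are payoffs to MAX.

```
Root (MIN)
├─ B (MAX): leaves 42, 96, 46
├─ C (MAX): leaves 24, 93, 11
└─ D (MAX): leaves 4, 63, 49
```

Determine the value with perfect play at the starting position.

B (MAX): max(42, 96, 46) = 96
C (MAX): max(24, 93, 11) = 93
D (MAX): max(4, 63, 49) = 63
Root (MIN): min(96, 93, 63) = 63

63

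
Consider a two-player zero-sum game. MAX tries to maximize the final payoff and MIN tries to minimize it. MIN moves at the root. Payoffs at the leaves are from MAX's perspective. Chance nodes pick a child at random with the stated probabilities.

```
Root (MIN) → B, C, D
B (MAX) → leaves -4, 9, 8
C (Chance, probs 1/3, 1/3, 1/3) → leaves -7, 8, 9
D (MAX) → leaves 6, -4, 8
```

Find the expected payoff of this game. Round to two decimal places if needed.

3.33

B (MAX): max(-4, 9, 8) = 9
C (Chance): 1/3·-7 + 1/3·8 + 1/3·9 = 3.33
D (MAX): max(6, -4, 8) = 8
Root (MIN): min(9, 3.33, 8) = 3.33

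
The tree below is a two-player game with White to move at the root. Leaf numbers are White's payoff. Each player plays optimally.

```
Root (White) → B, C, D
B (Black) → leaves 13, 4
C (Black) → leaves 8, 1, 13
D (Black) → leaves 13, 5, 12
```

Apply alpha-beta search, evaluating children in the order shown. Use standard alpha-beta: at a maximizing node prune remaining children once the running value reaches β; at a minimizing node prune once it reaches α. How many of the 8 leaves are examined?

7

B [α=-∞,β=+∞]: v=4
C [α=4,β=+∞]: v=1 after child 2 ≤ α → α-cutoff, skip 1
D [α=4,β=+∞]: v=5
Root [α=-∞,β=+∞]: v=5
Leaves evaluated: 7 of 8.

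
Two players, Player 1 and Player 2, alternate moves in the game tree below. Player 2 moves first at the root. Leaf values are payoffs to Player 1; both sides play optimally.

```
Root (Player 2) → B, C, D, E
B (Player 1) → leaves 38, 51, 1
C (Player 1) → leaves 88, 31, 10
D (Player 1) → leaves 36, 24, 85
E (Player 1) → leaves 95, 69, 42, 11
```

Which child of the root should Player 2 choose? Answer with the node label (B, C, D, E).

B

B (Player 1): max(38, 51, 1) = 51
C (Player 1): max(88, 31, 10) = 88
D (Player 1): max(36, 24, 85) = 85
E (Player 1): max(95, 69, 42, 11) = 95
Root (Player 2): min(51, 88, 85, 95) = 51
Player 2 picks the child with the lowest value: B (value 51).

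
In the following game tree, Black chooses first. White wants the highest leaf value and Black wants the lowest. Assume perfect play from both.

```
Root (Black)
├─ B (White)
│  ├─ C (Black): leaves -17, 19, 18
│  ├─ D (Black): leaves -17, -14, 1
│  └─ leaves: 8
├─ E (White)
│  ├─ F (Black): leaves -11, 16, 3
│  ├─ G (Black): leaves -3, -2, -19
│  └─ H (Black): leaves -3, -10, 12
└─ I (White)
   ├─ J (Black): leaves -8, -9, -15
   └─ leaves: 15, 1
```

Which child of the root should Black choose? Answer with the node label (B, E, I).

C (Black): min(-17, 19, 18) = -17
D (Black): min(-17, -14, 1) = -17
B (White): max(-17, -17, 8) = 8
F (Black): min(-11, 16, 3) = -11
G (Black): min(-3, -2, -19) = -19
H (Black): min(-3, -10, 12) = -10
E (White): max(-11, -19, -10) = -10
J (Black): min(-8, -9, -15) = -15
I (White): max(-15, 15, 1) = 15
Root (Black): min(8, -10, 15) = -10
Black picks the child with the lowest value: E (value -10).

E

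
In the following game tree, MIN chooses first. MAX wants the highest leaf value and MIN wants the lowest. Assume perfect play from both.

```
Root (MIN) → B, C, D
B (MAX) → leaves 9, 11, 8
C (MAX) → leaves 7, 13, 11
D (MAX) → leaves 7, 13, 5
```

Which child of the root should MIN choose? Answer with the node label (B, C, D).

B (MAX): max(9, 11, 8) = 11
C (MAX): max(7, 13, 11) = 13
D (MAX): max(7, 13, 5) = 13
Root (MIN): min(11, 13, 13) = 11
MIN picks the child with the lowest value: B (value 11).

B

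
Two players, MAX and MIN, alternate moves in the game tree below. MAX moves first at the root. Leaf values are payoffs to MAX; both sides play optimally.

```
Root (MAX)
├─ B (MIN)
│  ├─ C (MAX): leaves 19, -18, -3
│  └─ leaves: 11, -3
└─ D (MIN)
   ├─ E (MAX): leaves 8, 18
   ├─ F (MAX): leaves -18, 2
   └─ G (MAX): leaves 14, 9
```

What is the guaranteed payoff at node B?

C: max(19, -18, -3) = 19
B: min(19, 11, -3) = -3

-3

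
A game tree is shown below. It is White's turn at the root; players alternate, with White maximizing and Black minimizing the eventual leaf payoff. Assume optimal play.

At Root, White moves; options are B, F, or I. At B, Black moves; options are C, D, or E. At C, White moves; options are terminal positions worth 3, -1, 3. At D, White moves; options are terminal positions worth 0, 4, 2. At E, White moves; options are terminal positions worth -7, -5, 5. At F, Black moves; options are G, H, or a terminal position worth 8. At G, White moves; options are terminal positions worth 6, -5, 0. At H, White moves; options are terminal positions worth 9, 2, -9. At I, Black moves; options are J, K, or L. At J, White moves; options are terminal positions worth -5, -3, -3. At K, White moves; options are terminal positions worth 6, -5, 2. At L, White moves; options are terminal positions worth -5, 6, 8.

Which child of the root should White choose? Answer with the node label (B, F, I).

C (White): max(3, -1, 3) = 3
D (White): max(0, 4, 2) = 4
E (White): max(-7, -5, 5) = 5
B (Black): min(3, 4, 5) = 3
G (White): max(6, -5, 0) = 6
H (White): max(9, 2, -9) = 9
F (Black): min(6, 9, 8) = 6
J (White): max(-5, -3, -3) = -3
K (White): max(6, -5, 2) = 6
L (White): max(-5, 6, 8) = 8
I (Black): min(-3, 6, 8) = -3
Root (White): max(3, 6, -3) = 6
White picks the child with the highest value: F (value 6).

F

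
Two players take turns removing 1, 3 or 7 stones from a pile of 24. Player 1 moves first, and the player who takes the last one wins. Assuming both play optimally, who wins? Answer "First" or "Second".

Second

i:   0  1  2  3  4  5  6  7  8  9 10 11 12 13 14 15 16 17 18 19 20 21 22 23 24
     L  W  L  W  L  W  L  W  L  W  L  W  L  W  L  W  L  W  L  W  L  W  L  W  L
Position 24 is L, so the second player wins.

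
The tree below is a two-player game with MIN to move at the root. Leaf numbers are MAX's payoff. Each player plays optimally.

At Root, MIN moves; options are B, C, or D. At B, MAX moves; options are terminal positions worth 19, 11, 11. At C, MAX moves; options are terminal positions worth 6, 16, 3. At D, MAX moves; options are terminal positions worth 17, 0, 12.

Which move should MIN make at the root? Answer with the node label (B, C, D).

B (MAX): max(19, 11, 11) = 19
C (MAX): max(6, 16, 3) = 16
D (MAX): max(17, 0, 12) = 17
Root (MIN): min(19, 16, 17) = 16
MIN picks the child with the lowest value: C (value 16).

C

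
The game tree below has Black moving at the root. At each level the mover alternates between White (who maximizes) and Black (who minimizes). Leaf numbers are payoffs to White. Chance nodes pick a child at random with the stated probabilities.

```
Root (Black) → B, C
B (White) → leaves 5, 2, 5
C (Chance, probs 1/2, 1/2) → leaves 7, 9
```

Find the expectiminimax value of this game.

5

B (White): max(5, 2, 5) = 5
C (Chance): 1/2·7 + 1/2·9 = 8
Root (Black): min(5, 8) = 5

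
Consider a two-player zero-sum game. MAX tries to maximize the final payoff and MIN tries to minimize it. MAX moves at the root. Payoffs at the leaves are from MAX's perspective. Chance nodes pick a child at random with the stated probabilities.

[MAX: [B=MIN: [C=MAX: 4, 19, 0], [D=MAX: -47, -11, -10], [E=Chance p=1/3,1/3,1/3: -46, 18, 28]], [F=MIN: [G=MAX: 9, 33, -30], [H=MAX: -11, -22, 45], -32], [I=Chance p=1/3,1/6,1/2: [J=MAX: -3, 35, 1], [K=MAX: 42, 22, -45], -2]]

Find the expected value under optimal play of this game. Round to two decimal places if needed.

C (MAX): max(4, 19, 0) = 19
D (MAX): max(-47, -11, -10) = -10
E (Chance): 1/3·-46 + 1/3·18 + 1/3·28 = 0
B (MIN): min(19, -10, 0) = -10
G (MAX): max(9, 33, -30) = 33
H (MAX): max(-11, -22, 45) = 45
F (MIN): min(33, 45, -32) = -32
J (MAX): max(-3, 35, 1) = 35
K (MAX): max(42, 22, -45) = 42
I (Chance): 1/3·35 + 1/6·42 + 1/2·-2 = 17.67
Root (MAX): max(-10, -32, 17.67) = 17.67

17.67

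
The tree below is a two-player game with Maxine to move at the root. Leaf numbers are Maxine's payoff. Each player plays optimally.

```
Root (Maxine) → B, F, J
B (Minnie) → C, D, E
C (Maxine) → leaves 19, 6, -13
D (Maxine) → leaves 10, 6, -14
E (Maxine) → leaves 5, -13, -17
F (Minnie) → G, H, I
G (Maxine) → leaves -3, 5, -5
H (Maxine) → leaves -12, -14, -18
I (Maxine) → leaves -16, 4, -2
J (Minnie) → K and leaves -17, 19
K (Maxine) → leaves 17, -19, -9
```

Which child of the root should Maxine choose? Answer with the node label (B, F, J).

C (Maxine): max(19, 6, -13) = 19
D (Maxine): max(10, 6, -14) = 10
E (Maxine): max(5, -13, -17) = 5
B (Minnie): min(19, 10, 5) = 5
G (Maxine): max(-3, 5, -5) = 5
H (Maxine): max(-12, -14, -18) = -12
I (Maxine): max(-16, 4, -2) = 4
F (Minnie): min(5, -12, 4) = -12
K (Maxine): max(17, -19, -9) = 17
J (Minnie): min(17, -17, 19) = -17
Root (Maxine): max(5, -12, -17) = 5
Maxine picks the child with the highest value: B (value 5).

B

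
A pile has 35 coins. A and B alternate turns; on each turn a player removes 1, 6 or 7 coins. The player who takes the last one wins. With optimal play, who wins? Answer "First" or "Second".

Compute winning (W) and losing (L) positions by backward induction:
i:   0  1  2  3  4  5  6  7  8  9 10 11 12 13 14 15 16 17 18 19 20 21 22 23 24 25 26 27 28 29 30 31 32 33 34 35
     L  W  L  W  L  W  W  W  W  W  W  W  L  W  L  W  L  W  W  W  W  W  W  W  L  W  L  W  L  W  W  W  W  W  W  W
Position 35 is W, so the first player wins.

First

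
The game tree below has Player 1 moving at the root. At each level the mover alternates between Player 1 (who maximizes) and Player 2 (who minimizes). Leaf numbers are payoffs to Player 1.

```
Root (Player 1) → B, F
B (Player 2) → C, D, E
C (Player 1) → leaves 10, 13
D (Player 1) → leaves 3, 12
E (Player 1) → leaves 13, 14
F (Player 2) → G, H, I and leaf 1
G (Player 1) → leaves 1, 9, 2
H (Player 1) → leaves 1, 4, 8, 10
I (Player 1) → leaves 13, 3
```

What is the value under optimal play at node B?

C: max(10, 13) = 13
D: max(3, 12) = 12
E: max(13, 14) = 14
B: min(13, 12, 14) = 12

12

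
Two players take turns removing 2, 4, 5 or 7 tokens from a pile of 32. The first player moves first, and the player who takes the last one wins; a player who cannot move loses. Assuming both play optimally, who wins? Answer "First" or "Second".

Mark each pile size as W (mover wins) or L (mover loses):
i:   0  1  2  3  4  5  6  7  8  9 10 11 12 13 14 15 16 17 18 19 20 21 22 23 24 25 26 27 28 29 30 31 32
     L  L  W  W  W  W  W  W  W  L  L  W  W  W  W  W  W  W  L  L  W  W  W  W  W  W  W  L  L  W  W  W  W
Position 32 is W, so the first player wins.

First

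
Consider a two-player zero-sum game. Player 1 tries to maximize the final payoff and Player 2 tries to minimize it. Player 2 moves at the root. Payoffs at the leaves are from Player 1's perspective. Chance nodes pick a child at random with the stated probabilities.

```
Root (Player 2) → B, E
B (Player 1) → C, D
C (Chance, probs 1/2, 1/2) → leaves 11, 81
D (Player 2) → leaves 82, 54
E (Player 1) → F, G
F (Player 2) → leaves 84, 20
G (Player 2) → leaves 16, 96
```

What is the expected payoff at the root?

20

C (Chance): 1/2·11 + 1/2·81 = 46
D (Player 2): min(82, 54) = 54
B (Player 1): max(46, 54) = 54
F (Player 2): min(84, 20) = 20
G (Player 2): min(16, 96) = 16
E (Player 1): max(20, 16) = 20
Root (Player 2): min(54, 20) = 20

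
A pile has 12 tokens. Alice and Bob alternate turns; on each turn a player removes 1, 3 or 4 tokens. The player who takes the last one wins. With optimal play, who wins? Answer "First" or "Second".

First

W/L table (W = player to move can force a win):
i:   0  1  2  3  4  5  6  7  8  9 10 11 12
     L  W  L  W  W  W  W  L  W  L  W  W  W
Position 12 is W, so the first player wins.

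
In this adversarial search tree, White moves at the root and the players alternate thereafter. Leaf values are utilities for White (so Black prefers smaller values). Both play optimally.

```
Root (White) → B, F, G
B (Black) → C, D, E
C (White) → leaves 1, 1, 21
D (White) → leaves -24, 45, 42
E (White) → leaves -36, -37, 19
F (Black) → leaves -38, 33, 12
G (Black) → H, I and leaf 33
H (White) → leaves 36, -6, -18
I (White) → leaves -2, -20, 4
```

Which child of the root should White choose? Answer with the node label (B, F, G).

B

C (White): max(1, 1, 21) = 21
D (White): max(-24, 45, 42) = 45
E (White): max(-36, -37, 19) = 19
B (Black): min(21, 45, 19) = 19
F (Black): min(-38, 33, 12) = -38
H (White): max(36, -6, -18) = 36
I (White): max(-2, -20, 4) = 4
G (Black): min(36, 4, 33) = 4
Root (White): max(19, -38, 4) = 19
White picks the child with the highest value: B (value 19).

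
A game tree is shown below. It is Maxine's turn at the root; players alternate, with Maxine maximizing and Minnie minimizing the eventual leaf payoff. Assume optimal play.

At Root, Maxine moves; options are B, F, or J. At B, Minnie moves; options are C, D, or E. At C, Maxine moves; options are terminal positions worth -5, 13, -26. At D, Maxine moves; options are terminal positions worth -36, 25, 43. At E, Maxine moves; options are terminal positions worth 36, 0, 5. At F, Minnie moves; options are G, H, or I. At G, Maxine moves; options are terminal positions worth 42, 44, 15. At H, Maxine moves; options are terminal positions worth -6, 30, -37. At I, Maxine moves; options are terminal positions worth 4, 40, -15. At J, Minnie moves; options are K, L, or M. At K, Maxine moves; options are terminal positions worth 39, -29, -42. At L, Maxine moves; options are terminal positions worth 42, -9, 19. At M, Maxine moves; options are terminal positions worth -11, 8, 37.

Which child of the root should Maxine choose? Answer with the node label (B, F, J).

C (Maxine): max(-5, 13, -26) = 13
D (Maxine): max(-36, 25, 43) = 43
E (Maxine): max(36, 0, 5) = 36
B (Minnie): min(13, 43, 36) = 13
G (Maxine): max(42, 44, 15) = 44
H (Maxine): max(-6, 30, -37) = 30
I (Maxine): max(4, 40, -15) = 40
F (Minnie): min(44, 30, 40) = 30
K (Maxine): max(39, -29, -42) = 39
L (Maxine): max(42, -9, 19) = 42
M (Maxine): max(-11, 8, 37) = 37
J (Minnie): min(39, 42, 37) = 37
Root (Maxine): max(13, 30, 37) = 37
Maxine picks the child with the highest value: J (value 37).

J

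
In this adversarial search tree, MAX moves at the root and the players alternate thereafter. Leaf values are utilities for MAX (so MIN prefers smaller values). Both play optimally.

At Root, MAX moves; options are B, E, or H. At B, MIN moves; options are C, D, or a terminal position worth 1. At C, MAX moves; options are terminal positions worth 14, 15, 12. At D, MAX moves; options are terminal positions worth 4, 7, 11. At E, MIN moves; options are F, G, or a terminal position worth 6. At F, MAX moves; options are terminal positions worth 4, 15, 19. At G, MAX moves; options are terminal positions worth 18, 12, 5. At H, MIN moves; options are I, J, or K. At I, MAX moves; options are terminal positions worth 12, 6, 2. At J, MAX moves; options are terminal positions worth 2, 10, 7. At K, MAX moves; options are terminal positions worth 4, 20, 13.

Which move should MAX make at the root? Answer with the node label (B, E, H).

C (MAX): max(14, 15, 12) = 15
D (MAX): max(4, 7, 11) = 11
B (MIN): min(15, 11, 1) = 1
F (MAX): max(4, 15, 19) = 19
G (MAX): max(18, 12, 5) = 18
E (MIN): min(19, 18, 6) = 6
I (MAX): max(12, 6, 2) = 12
J (MAX): max(2, 10, 7) = 10
K (MAX): max(4, 20, 13) = 20
H (MIN): min(12, 10, 20) = 10
Root (MAX): max(1, 6, 10) = 10
MAX picks the child with the highest value: H (value 10).

H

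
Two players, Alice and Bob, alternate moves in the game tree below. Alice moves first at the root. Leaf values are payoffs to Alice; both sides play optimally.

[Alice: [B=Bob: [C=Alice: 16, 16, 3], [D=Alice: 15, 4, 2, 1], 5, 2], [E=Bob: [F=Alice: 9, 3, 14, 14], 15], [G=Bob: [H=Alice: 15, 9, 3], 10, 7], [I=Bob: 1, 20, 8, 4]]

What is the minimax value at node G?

H: max(15, 9, 3) = 15
G: min(15, 10, 7) = 7

7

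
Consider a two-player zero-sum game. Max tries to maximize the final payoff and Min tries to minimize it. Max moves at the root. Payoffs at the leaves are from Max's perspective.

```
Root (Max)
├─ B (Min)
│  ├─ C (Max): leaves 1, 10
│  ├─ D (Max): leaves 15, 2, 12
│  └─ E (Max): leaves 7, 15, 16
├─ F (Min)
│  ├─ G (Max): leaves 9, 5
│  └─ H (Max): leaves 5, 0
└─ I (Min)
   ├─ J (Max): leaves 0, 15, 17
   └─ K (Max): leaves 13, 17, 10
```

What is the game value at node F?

G: max(9, 5) = 9
H: max(5, 0) = 5
F: min(9, 5) = 5

5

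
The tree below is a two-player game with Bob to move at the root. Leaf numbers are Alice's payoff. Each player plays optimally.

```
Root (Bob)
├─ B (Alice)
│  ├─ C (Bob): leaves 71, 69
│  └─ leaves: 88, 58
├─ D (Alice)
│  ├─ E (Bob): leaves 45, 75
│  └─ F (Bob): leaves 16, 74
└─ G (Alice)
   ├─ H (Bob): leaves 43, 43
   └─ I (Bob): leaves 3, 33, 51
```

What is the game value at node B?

C: min(71, 69) = 69
B: max(69, 88, 58) = 88

88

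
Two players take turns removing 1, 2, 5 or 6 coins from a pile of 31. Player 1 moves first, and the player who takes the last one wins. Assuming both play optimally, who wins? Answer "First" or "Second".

Second

Positions where the player to move wins (W) vs loses (L):
i:   0  1  2  3  4  5  6  7  8  9 10 11 12 13 14 15 16 17 18 19 20 21 22 23 24 25 26 27 28 29 30 31
     L  W  W  L  W  W  W  L  W  W  L  W  W  W  L  W  W  L  W  W  W  L  W  W  L  W  W  W  L  W  W  L
Position 31 is L, so the second player wins.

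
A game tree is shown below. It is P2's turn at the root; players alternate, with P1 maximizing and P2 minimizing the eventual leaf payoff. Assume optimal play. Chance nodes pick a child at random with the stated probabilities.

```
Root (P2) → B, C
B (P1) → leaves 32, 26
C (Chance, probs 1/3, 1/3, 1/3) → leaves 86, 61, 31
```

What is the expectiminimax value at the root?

32

B (P1): max(32, 26) = 32
C (Chance): 1/3·86 + 1/3·61 + 1/3·31 = 59.33
Root (P2): min(32, 59.33) = 32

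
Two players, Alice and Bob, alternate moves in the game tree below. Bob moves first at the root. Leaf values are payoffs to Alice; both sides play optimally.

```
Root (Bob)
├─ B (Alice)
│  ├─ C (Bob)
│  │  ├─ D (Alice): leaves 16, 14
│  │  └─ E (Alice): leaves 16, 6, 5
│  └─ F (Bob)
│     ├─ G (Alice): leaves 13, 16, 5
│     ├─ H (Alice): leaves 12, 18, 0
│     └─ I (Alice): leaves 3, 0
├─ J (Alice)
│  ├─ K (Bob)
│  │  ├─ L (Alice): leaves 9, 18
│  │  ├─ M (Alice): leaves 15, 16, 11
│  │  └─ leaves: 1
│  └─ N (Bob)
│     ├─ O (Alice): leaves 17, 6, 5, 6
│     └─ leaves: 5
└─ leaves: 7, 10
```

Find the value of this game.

D (Alice): max(16, 14) = 16
E (Alice): max(16, 6, 5) = 16
C (Bob): min(16, 16) = 16
G (Alice): max(13, 16, 5) = 16
H (Alice): max(12, 18, 0) = 18
I (Alice): max(3, 0) = 3
F (Bob): min(16, 18, 3) = 3
B (Alice): max(16, 3) = 16
L (Alice): max(9, 18) = 18
M (Alice): max(15, 16, 11) = 16
K (Bob): min(18, 16, 1) = 1
O (Alice): max(17, 6, 5, 6) = 17
N (Bob): min(17, 5) = 5
J (Alice): max(1, 5) = 5
Root (Bob): min(16, 5, 7, 10) = 5

5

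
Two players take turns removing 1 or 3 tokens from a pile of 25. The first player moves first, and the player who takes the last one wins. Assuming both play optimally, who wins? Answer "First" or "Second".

First

Mark each pile size as W (mover wins) or L (mover loses):
i:   0  1  2  3  4  5  6  7  8  9 10 11 12 13 14 15 16 17 18 19 20 21 22 23 24 25
     L  W  L  W  L  W  L  W  L  W  L  W  L  W  L  W  L  W  L  W  L  W  L  W  L  W
Position 25 is W, so the first player wins.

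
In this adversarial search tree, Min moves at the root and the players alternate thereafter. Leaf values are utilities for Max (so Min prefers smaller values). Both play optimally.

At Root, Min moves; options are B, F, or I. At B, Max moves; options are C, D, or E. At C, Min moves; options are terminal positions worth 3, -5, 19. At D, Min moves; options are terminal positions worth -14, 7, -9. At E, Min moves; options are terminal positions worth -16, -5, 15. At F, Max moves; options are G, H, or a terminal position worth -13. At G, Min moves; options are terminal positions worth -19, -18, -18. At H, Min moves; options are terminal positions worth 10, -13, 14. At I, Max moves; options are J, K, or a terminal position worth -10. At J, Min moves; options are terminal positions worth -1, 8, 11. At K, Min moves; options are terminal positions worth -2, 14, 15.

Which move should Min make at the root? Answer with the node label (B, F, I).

C (Min): min(3, -5, 19) = -5
D (Min): min(-14, 7, -9) = -14
E (Min): min(-16, -5, 15) = -16
B (Max): max(-5, -14, -16) = -5
G (Min): min(-19, -18, -18) = -19
H (Min): min(10, -13, 14) = -13
F (Max): max(-19, -13, -13) = -13
J (Min): min(-1, 8, 11) = -1
K (Min): min(-2, 14, 15) = -2
I (Max): max(-1, -2, -10) = -1
Root (Min): min(-5, -13, -1) = -13
Min picks the child with the lowest value: F (value -13).

F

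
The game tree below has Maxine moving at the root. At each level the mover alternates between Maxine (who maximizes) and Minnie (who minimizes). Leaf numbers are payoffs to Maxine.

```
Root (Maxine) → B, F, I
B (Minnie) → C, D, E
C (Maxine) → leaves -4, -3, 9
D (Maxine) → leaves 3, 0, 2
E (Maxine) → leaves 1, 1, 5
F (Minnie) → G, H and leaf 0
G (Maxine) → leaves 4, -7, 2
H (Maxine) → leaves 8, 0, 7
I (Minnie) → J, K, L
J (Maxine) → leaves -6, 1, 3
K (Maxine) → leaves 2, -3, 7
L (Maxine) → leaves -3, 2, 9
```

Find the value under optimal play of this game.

3

C (Maxine): max(-4, -3, 9) = 9
D (Maxine): max(3, 0, 2) = 3
E (Maxine): max(1, 1, 5) = 5
B (Minnie): min(9, 3, 5) = 3
G (Maxine): max(4, -7, 2) = 4
H (Maxine): max(8, 0, 7) = 8
F (Minnie): min(4, 8, 0) = 0
J (Maxine): max(-6, 1, 3) = 3
K (Maxine): max(2, -3, 7) = 7
L (Maxine): max(-3, 2, 9) = 9
I (Minnie): min(3, 7, 9) = 3
Root (Maxine): max(3, 0, 3) = 3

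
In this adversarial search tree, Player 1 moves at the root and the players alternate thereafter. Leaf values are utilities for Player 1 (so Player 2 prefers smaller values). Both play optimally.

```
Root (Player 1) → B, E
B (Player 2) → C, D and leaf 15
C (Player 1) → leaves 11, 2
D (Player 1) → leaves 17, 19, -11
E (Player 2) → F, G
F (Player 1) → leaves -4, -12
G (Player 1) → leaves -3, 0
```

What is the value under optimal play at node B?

11

C: max(11, 2) = 11
D: max(17, 19, -11) = 19
B: min(11, 19, 15) = 11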